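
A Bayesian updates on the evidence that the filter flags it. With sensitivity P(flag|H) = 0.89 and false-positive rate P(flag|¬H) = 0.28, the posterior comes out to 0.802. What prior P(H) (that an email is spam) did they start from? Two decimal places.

P(H) = 0.56

In odds form, posterior odds = prior odds × likelihood ratio, so prior odds = posterior odds ÷ LR.
Posterior odds = 0.802/(1−0.802) = 4.0505. LR = 0.89/0.28 = 3.1786.
Prior odds = 4.0505/3.1786 = 1.2743, so P(H) = 1.2743/(1+1.2743) ≈ 0.56.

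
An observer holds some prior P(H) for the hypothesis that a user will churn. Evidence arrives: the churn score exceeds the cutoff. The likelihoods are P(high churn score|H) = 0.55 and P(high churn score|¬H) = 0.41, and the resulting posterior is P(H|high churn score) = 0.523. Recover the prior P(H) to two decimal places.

In odds form, posterior odds = prior odds × likelihood ratio, so prior odds = posterior odds ÷ LR.
Posterior odds = 0.523/(1−0.523) = 1.0964. LR = 0.55/0.41 = 1.3415.
Prior odds = 1.0964/1.3415 = 0.8173, so P(H) = 0.8173/(1+0.8173) ≈ 0.45.

P(H) = 0.45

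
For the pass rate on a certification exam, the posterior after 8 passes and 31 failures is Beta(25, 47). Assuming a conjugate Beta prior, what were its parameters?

Under Beta–binomial conjugacy the posterior parameters are (a+s, b+f).
So a = 25 − 8 = 17 and b = 47 − 31 = 16.

Beta(17, 16)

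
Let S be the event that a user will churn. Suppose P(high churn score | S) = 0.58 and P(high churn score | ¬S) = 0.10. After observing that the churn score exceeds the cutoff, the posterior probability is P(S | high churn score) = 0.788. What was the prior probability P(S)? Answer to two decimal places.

P(S) = 0.39

Bayes' rule in odds form gives O(S|E) = O(S)·[P(E|S)/P(E|¬S)], hence O(S) = O(S|E)/LR.
Posterior odds = 0.788/(1−0.788) = 3.7170. LR = 0.58/0.10 = 5.8000.
Prior odds = 3.7170/5.8000 = 0.6409, so P(S) = 0.6409/(1+0.6409) ≈ 0.39.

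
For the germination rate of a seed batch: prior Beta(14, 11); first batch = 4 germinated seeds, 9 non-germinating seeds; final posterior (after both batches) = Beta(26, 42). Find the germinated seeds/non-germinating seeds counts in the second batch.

8 germinated seeds and 22 non-germinating seeds

Sequential conjugate updates are equivalent to a single update on the pooled data, so total successes = posterior α − prior α and total failures = posterior β − prior β.
Total across both batches: 26−14=12 germinated seeds, 42−11=31 non-germinating seeds.
Subtract the first batch: 12−4=8 germinated seeds and 31−9=22 non-germinating seeds.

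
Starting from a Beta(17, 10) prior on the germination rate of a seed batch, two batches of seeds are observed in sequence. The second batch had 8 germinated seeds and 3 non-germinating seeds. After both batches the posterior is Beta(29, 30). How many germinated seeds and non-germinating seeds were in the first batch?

Because Beta–binomial updating is additive in the counts, the combined data contributed (α_post−α_prior, β_post−β_prior) successes and failures.
Total across both batches: 29−17=12 germinated seeds, 30−10=20 non-germinating seeds.
Subtract the second batch: 12−8=4 germinated seeds and 20−3=17 non-germinating seeds.

4 germinated seeds and 17 non-germinating seeds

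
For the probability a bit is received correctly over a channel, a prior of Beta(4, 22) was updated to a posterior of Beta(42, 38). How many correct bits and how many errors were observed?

Under Beta–binomial conjugacy the posterior parameters are (a+s, b+f).
So s = 42 − 4 = 38 and f = 38 − 22 = 16.

38 correct bits and 16 errors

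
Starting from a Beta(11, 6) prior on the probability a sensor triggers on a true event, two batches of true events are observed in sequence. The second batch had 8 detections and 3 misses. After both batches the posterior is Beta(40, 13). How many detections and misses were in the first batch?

Sequential conjugate updates are equivalent to a single update on the pooled data, so total successes = posterior α − prior α and total failures = posterior β − prior β.
Total across both batches: 40−11=29 detections, 13−6=7 misses.
Subtract the second batch: 29−8=21 detections and 7−3=4 misses.

21 detections and 4 misses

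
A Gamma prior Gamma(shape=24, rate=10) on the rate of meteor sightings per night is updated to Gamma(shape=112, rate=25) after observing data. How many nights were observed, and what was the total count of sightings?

n = 15 nights with total 88 sightings

A Gamma(α, β) prior (rate parametrization) on a Poisson rate with n observations summing to S gives posterior Gamma(α+S, β+n).
Matching: Σxᵢ = 112 − 24 = 88 and n = 25 − 10 = 15.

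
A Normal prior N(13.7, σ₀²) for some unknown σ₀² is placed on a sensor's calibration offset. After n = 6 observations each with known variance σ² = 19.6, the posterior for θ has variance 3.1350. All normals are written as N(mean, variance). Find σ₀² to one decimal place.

σ₀² = 77.8

Posterior precision equals prior precision plus data precision: 1/σ_n² = 1/σ₀² + n/σ².
So 1/σ₀² = 1/3.1350 − 6/19.6 = 0.318979 − 0.306122 = 0.012857.
Hence σ₀² = 1/0.012857 ≈ 77.8.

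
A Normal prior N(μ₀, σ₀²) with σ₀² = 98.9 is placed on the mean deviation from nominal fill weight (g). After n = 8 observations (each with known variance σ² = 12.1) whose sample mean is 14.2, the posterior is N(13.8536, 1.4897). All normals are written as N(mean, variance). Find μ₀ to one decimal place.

μ₀ = -8.8

With known observation variance, the Normal–Normal posterior has precision τ_n = τ₀ + n/σ² and mean μ_n = (τ₀μ₀ + (n/σ²)x̄)/τ_n.
Here τ₀ = 1/98.9 = 0.010111 and τ_data = 8/12.1 = 0.661157, so τ_n = 0.671268.
Rearranging for μ₀: μ₀ = (μ_n·τ_n − τ_data·x̄)/τ₀ = (13.8536·0.671268 − 0.661157·14.2) / 0.010111 = -0.088951/0.010111 ≈ -8.8.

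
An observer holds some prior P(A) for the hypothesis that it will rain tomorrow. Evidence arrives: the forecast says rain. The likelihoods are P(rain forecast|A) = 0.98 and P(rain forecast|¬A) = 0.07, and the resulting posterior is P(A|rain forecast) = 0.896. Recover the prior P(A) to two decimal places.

Bayes' rule in odds form gives O(A|E) = O(A)·[P(E|A)/P(E|¬A)], hence O(A) = O(A|E)/LR.
Posterior odds = 0.896/(1−0.896) = 8.6154. LR = 0.98/0.07 = 14.0000.
Prior odds = 8.6154/14.0000 = 0.6154, so P(A) = 0.6154/(1+0.6154) ≈ 0.38.

P(A) = 0.38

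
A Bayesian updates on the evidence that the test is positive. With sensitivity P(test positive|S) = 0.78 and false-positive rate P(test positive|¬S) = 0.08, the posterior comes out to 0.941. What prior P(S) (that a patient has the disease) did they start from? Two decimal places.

P(S) = 0.62

In odds form, posterior odds = prior odds × likelihood ratio, so prior odds = posterior odds ÷ LR.
Posterior odds = 0.941/(1−0.941) = 15.9492. LR = 0.78/0.08 = 9.7500.
Prior odds = 15.9492/9.7500 = 1.6358, so P(S) = 1.6358/(1+1.6358) ≈ 0.62.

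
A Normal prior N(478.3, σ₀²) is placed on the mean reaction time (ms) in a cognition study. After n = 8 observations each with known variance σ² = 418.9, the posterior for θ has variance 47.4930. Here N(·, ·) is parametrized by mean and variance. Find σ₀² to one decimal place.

σ₀² = 510.7

For the Normal–Normal model with known σ², precisions add: τ_n = τ₀ + n/σ².
So 1/σ₀² = 1/47.4930 − 8/418.9 = 0.021056 − 0.019098 = 0.001958.
Hence σ₀² = 1/0.001958 ≈ 510.7.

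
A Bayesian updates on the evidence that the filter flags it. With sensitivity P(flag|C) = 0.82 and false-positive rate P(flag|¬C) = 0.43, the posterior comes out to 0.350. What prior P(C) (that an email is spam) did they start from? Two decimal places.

P(C) = 0.22

In odds form, posterior odds = prior odds × likelihood ratio, so prior odds = posterior odds ÷ LR.
Posterior odds = 0.350/(1−0.350) = 0.5385. LR = 0.82/0.43 = 1.9070.
Prior odds = 0.5385/1.9070 = 0.2824, so P(C) = 0.2824/(1+0.2824) ≈ 0.22.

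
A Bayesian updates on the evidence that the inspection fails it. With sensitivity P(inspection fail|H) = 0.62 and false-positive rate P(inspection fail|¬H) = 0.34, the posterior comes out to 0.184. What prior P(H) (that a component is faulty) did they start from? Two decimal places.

P(H) = 0.11

In odds form, posterior odds = prior odds × likelihood ratio, so prior odds = posterior odds ÷ LR.
Posterior odds = 0.184/(1−0.184) = 0.2255. LR = 0.62/0.34 = 1.8235.
Prior odds = 0.2255/1.8235 = 0.1237, so P(H) = 0.1237/(1+0.1237) ≈ 0.11.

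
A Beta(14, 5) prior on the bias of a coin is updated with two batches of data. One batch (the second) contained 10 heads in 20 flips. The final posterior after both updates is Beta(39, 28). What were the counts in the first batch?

15 heads and 13 tails

Because Beta–binomial updating is additive in the counts, the combined data contributed (α_post−α_prior, β_post−β_prior) successes and failures.
Total across both batches: 39−14=25 heads, 28−5=23 tails.
Subtract the second batch: 25−10=15 heads and 23−10=13 tails.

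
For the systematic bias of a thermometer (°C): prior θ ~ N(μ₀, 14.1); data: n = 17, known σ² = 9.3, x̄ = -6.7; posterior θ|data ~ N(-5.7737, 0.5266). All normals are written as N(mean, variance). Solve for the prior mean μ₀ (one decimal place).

The posterior mean is a precision-weighted average: μ_n = (τ₀μ₀ + τ_data·x̄)/(τ₀+τ_data), with τ₀=1/σ₀² and τ_data=n/σ².
Here τ₀ = 1/14.1 = 0.070922 and τ_data = 17/9.3 = 1.827957, so τ_n = 1.898879.
Rearranging for μ₀: μ₀ = (μ_n·τ_n − τ_data·x̄)/τ₀ = (-5.7737·1.898879 − 1.827957·-6.7) / 0.070922 = 1.283754/0.070922 ≈ 18.1.

μ₀ = 18.1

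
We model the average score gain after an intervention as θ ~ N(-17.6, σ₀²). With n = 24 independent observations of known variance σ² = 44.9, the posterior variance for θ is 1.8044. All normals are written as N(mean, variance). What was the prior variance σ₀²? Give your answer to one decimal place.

Posterior precision equals prior precision plus data precision: 1/σ_n² = 1/σ₀² + n/σ².
So 1/σ₀² = 1/1.8044 − 24/44.9 = 0.554201 − 0.534521 = 0.019680.
Hence σ₀² = 1/0.019680 ≈ 50.8.

σ₀² = 50.8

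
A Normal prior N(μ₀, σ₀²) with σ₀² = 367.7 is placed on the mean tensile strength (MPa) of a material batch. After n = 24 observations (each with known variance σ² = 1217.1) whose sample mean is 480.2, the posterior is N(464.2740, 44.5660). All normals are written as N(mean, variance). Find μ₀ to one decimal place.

μ₀ = 348.8

The posterior mean is a precision-weighted average: μ_n = (τ₀μ₀ + τ_data·x̄)/(τ₀+τ_data), with τ₀=1/σ₀² and τ_data=n/σ².
Here τ₀ = 1/367.7 = 0.002720 and τ_data = 24/1217.1 = 0.019719, so τ_n = 0.022439.
Rearranging for μ₀: μ₀ = (μ_n·τ_n − τ_data·x̄)/τ₀ = (464.2740·0.022439 − 0.019719·480.2) / 0.002720 = 0.948780/0.002720 ≈ 348.8.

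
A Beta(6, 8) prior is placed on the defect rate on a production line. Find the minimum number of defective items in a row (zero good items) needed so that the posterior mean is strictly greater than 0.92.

k = 87

After k defective items and 0 good items the posterior is Beta(6+k, 8), with mean (6+k)/(6+8+k).
Set (6+k)/(14+k) > 0.92 and solve: k > (0.92·14 − 6)/(1 − 0.92) = 86.000.
The smallest integer exceeding 86.000 is 87.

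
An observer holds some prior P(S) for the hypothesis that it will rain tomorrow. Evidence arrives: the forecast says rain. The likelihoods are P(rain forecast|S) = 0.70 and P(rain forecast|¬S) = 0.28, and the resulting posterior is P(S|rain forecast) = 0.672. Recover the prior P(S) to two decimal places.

In odds form, posterior odds = prior odds × likelihood ratio, so prior odds = posterior odds ÷ LR.
Posterior odds = 0.672/(1−0.672) = 2.0488. LR = 0.70/0.28 = 2.5000.
Prior odds = 2.0488/2.5000 = 0.8195, so P(S) = 0.8195/(1+0.8195) ≈ 0.45.

P(S) = 0.45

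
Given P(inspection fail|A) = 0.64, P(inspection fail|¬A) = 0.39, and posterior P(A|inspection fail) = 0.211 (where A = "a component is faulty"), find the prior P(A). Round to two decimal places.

P(A) = 0.14

Bayes' rule in odds form gives O(A|E) = O(A)·[P(E|A)/P(E|¬A)], hence O(A) = O(A|E)/LR.
Posterior odds = 0.211/(1−0.211) = 0.2674. LR = 0.64/0.39 = 1.6410.
Prior odds = 0.2674/1.6410 = 0.1629, so P(A) = 0.1629/(1+0.1629) ≈ 0.14.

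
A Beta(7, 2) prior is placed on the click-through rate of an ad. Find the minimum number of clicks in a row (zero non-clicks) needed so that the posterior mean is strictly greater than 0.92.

k = 17

After k clicks and 0 non-clicks the posterior is Beta(7+k, 2), with mean (7+k)/(7+2+k).
Set (7+k)/(9+k) > 0.92 and solve: k > (0.92·9 − 7)/(1 − 0.92) = 16.000.
The smallest integer exceeding 16.000 is 17.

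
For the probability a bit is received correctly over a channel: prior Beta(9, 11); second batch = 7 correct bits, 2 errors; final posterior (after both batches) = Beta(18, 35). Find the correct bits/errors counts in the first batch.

2 correct bits and 22 errors

Sequential conjugate updates are equivalent to a single update on the pooled data, so total successes = posterior α − prior α and total failures = posterior β − prior β.
Total across both batches: 18−9=9 correct bits, 35−11=24 errors.
Subtract the second batch: 9−7=2 correct bits and 24−2=22 errors.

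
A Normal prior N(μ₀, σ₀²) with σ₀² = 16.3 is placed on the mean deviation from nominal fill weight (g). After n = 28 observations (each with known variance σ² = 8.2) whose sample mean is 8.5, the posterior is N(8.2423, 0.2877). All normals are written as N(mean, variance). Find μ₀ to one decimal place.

The posterior mean is a precision-weighted average: μ_n = (τ₀μ₀ + τ_data·x̄)/(τ₀+τ_data), with τ₀=1/σ₀² and τ_data=n/σ².
Here τ₀ = 1/16.3 = 0.061350 and τ_data = 28/8.2 = 3.414634, so τ_n = 3.475984.
Rearranging for μ₀: μ₀ = (μ_n·τ_n − τ_data·x̄)/τ₀ = (8.2423·3.475984 − 3.414634·8.5) / 0.061350 = -0.374286/0.061350 ≈ -6.1.

μ₀ = -6.1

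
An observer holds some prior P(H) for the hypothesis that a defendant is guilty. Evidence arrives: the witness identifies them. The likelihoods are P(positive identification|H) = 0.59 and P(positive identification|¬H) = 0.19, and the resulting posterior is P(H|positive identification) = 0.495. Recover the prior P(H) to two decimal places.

P(H) = 0.24

Bayes' rule in odds form gives O(H|E) = O(H)·[P(E|H)/P(E|¬H)], hence O(H) = O(H|E)/LR.
Posterior odds = 0.495/(1−0.495) = 0.9802. LR = 0.59/0.19 = 3.1053.
Prior odds = 0.9802/3.1053 = 0.3157, so P(H) = 0.3157/(1+0.3157) ≈ 0.24.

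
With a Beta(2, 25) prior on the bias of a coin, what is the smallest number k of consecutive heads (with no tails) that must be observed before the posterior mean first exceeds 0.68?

k = 52

After k heads and 0 tails the posterior is Beta(2+k, 25), with mean (2+k)/(2+25+k).
Set (2+k)/(27+k) > 0.68 and solve: k > (0.68·27 − 2)/(1 − 0.68) = 51.125.
The smallest integer exceeding 51.125 is 52.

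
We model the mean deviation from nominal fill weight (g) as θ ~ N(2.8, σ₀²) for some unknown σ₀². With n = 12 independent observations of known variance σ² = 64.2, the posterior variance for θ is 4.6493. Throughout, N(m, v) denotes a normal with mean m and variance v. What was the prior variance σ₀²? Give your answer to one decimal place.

For the Normal–Normal model with known σ², precisions add: τ_n = τ₀ + n/σ².
So 1/σ₀² = 1/4.6493 − 12/64.2 = 0.215086 − 0.186916 = 0.028170.
Hence σ₀² = 1/0.028170 ≈ 35.5.

σ₀² = 35.5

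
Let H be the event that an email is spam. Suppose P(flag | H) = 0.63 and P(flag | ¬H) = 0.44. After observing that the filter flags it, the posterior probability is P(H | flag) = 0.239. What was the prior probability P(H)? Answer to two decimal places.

P(H) = 0.18

Bayes' rule in odds form gives O(H|E) = O(H)·[P(E|H)/P(E|¬H)], hence O(H) = O(H|E)/LR.
Posterior odds = 0.239/(1−0.239) = 0.3141. LR = 0.63/0.44 = 1.4318.
Prior odds = 0.3141/1.4318 = 0.2194, so P(H) = 0.2194/(1+0.2194) ≈ 0.18.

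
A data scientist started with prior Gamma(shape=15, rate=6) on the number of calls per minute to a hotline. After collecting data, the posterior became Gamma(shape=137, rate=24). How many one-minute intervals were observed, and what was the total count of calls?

n = 18 one-minute intervals with total 122 calls

A Gamma(α, β) prior (rate parametrization) on a Poisson rate with n observations summing to S gives posterior Gamma(α+S, β+n).
Matching: Σxᵢ = 137 − 15 = 122 and n = 24 − 6 = 18.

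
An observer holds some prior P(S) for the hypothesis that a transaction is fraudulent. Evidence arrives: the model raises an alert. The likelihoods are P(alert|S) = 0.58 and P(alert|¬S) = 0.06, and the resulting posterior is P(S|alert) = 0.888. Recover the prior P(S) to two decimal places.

Bayes' rule in odds form gives O(S|E) = O(S)·[P(E|S)/P(E|¬S)], hence O(S) = O(S|E)/LR.
Posterior odds = 0.888/(1−0.888) = 7.9286. LR = 0.58/0.06 = 9.6667.
Prior odds = 7.9286/9.6667 = 0.8202, so P(S) = 0.8202/(1+0.8202) ≈ 0.45.

P(S) = 0.45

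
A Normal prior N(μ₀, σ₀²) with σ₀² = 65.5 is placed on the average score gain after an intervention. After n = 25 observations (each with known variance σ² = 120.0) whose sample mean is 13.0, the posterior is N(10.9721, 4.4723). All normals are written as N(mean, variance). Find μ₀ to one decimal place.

With known observation variance, the Normal–Normal posterior has precision τ_n = τ₀ + n/σ² and mean μ_n = (τ₀μ₀ + (n/σ²)x̄)/τ_n.
Here τ₀ = 1/65.5 = 0.015267 and τ_data = 25/120.0 = 0.208333, so τ_n = 0.223600.
Rearranging for μ₀: μ₀ = (μ_n·τ_n − τ_data·x̄)/τ₀ = (10.9721·0.223600 − 0.208333·13.0) / 0.015267 = -0.254967/0.015267 ≈ -16.7.

μ₀ = -16.7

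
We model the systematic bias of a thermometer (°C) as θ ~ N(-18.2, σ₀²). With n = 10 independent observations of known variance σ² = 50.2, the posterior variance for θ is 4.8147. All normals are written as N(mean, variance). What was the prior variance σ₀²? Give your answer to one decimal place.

σ₀² = 117.7

For the Normal–Normal model with known σ², precisions add: τ_n = τ₀ + n/σ².
So 1/σ₀² = 1/4.8147 − 10/50.2 = 0.207697 − 0.199203 = 0.008494.
Hence σ₀² = 1/0.008494 ≈ 117.7.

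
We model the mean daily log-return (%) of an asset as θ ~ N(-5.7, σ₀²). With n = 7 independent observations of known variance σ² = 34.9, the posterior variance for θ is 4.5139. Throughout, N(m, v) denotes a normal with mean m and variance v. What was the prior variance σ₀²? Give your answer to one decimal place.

σ₀² = 47.7

For the Normal–Normal model with known σ², precisions add: τ_n = τ₀ + n/σ².
So 1/σ₀² = 1/4.5139 − 7/34.9 = 0.221538 − 0.200573 = 0.020965.
Hence σ₀² = 1/0.020965 ≈ 47.7.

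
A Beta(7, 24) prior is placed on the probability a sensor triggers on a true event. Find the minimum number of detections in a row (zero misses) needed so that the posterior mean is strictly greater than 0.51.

k = 18

After k detections and 0 misses the posterior is Beta(7+k, 24), with mean (7+k)/(7+24+k).
Set (7+k)/(31+k) > 0.51 and solve: k > (0.51·31 − 7)/(1 − 0.51) = 17.980.
The smallest integer exceeding 17.980 is 18, and checking k=18: (25)/(49) = 0.5102 > 0.51.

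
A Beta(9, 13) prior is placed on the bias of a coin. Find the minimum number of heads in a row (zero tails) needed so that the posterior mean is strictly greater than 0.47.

After k heads and 0 tails the posterior is Beta(9+k, 13), with mean (9+k)/(9+13+k).
Set (9+k)/(22+k) > 0.47 and solve: k > (0.47·22 − 9)/(1 − 0.47) = 2.528.
The smallest integer exceeding 2.528 is 3, and checking k=3: (12)/(25) = 0.4800 > 0.47.

k = 3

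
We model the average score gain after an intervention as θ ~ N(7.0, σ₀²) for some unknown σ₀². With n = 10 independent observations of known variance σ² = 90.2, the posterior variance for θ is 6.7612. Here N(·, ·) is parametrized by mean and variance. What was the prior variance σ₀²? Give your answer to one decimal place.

For the Normal–Normal model with known σ², precisions add: τ_n = τ₀ + n/σ².
So 1/σ₀² = 1/6.7612 − 10/90.2 = 0.147903 − 0.110865 = 0.037038.
Hence σ₀² = 1/0.037038 ≈ 27.0.

σ₀² = 27.0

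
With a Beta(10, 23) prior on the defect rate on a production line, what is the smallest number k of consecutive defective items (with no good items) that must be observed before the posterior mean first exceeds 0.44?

After k defective items and 0 good items the posterior is Beta(10+k, 23), with mean (10+k)/(10+23+k).
Set (10+k)/(33+k) > 0.44 and solve: k > (0.44·33 − 10)/(1 − 0.44) = 8.071.
The smallest integer exceeding 8.071 is 9, and checking k=9: (19)/(42) = 0.4524 > 0.44.

k = 9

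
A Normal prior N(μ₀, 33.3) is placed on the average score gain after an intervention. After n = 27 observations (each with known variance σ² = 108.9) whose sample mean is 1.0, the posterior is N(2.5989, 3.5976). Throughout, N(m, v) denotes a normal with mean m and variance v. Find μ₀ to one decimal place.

With known observation variance, the Normal–Normal posterior has precision τ_n = τ₀ + n/σ² and mean μ_n = (τ₀μ₀ + (n/σ²)x̄)/τ_n.
Here τ₀ = 1/33.3 = 0.030030 and τ_data = 27/108.9 = 0.247934, so τ_n = 0.277964.
Rearranging for μ₀: μ₀ = (μ_n·τ_n − τ_data·x̄)/τ₀ = (2.5989·0.277964 − 0.247934·1.0) / 0.030030 = 0.474467/0.030030 ≈ 15.8.

μ₀ = 15.8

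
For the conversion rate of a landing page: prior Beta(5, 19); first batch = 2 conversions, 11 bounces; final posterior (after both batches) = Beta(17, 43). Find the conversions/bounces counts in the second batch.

Because Beta–binomial updating is additive in the counts, the combined data contributed (α_post−α_prior, β_post−β_prior) successes and failures.
Total across both batches: 17−5=12 conversions, 43−19=24 bounces.
Subtract the first batch: 12−2=10 conversions and 24−11=13 bounces.

10 conversions and 13 bounces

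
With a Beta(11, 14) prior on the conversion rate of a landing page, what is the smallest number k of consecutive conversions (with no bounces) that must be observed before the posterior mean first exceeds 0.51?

k = 4

After k conversions and 0 bounces the posterior is Beta(11+k, 14), with mean (11+k)/(11+14+k).
Set (11+k)/(25+k) > 0.51 and solve: k > (0.51·25 − 11)/(1 − 0.51) = 3.571.
The smallest integer exceeding 3.571 is 4, and checking k=4: (15)/(29) = 0.5172 > 0.51.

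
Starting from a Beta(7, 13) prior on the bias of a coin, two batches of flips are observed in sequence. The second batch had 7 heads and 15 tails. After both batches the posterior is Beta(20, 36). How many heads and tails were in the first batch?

6 heads and 8 tails

Because Beta–binomial updating is additive in the counts, the combined data contributed (α_post−α_prior, β_post−β_prior) successes and failures.
Total across both batches: 20−7=13 heads, 36−13=23 tails.
Subtract the second batch: 13−7=6 heads and 23−15=8 tails.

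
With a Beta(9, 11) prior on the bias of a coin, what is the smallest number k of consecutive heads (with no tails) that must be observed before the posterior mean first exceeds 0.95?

After k heads and 0 tails the posterior is Beta(9+k, 11), with mean (9+k)/(9+11+k).
Set (9+k)/(20+k) > 0.95 and solve: k > (0.95·20 − 9)/(1 − 0.95) = 200.000.
The smallest integer exceeding 200.000 is 201, and checking k=201: (210)/(221) = 0.9502 > 0.95.

k = 201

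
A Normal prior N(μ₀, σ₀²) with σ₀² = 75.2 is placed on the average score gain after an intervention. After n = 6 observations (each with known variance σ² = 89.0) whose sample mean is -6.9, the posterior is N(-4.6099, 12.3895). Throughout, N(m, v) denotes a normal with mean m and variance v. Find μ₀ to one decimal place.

μ₀ = 7.0

With known observation variance, the Normal–Normal posterior has precision τ_n = τ₀ + n/σ² and mean μ_n = (τ₀μ₀ + (n/σ²)x̄)/τ_n.
Here τ₀ = 1/75.2 = 0.013298 and τ_data = 6/89.0 = 0.067416, so τ_n = 0.080714.
Rearranging for μ₀: μ₀ = (μ_n·τ_n − τ_data·x̄)/τ₀ = (-4.6099·0.080714 − 0.067416·-6.9) / 0.013298 = 0.093087/0.013298 ≈ 7.0.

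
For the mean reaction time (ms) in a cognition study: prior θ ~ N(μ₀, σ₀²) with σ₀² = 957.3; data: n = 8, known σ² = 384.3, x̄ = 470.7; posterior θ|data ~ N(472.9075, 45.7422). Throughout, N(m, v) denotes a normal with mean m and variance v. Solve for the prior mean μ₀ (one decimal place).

μ₀ = 516.9

The posterior mean is a precision-weighted average: μ_n = (τ₀μ₀ + τ_data·x̄)/(τ₀+τ_data), with τ₀=1/σ₀² and τ_data=n/σ².
Here τ₀ = 1/957.3 = 0.001045 and τ_data = 8/384.3 = 0.020817, so τ_n = 0.021862.
Rearranging for μ₀: μ₀ = (μ_n·τ_n − τ_data·x̄)/τ₀ = (472.9075·0.021862 − 0.020817·470.7) / 0.001045 = 0.540142/0.001045 ≈ 516.9.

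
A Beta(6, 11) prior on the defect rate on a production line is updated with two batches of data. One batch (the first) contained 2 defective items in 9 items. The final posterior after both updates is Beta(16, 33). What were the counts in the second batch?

Sequential conjugate updates are equivalent to a single update on the pooled data, so total successes = posterior α − prior α and total failures = posterior β − prior β.
Total across both batches: 16−6=10 defective items, 33−11=22 good items.
Subtract the first batch: 10−2=8 defective items and 22−7=15 good items.

8 defective items and 15 good items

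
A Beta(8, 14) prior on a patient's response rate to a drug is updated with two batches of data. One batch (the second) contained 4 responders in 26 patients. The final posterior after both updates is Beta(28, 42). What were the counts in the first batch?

16 responders and 6 non-responders

Because Beta–binomial updating is additive in the counts, the combined data contributed (α_post−α_prior, β_post−β_prior) successes and failures.
Total across both batches: 28−8=20 responders, 42−14=28 non-responders.
Subtract the second batch: 20−4=16 responders and 28−22=6 non-responders.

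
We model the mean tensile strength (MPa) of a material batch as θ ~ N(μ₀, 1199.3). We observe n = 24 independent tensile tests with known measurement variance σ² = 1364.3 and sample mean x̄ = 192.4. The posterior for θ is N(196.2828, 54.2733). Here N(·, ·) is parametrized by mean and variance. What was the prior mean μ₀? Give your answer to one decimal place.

With known observation variance, the Normal–Normal posterior has precision τ_n = τ₀ + n/σ² and mean μ_n = (τ₀μ₀ + (n/σ²)x̄)/τ_n.
Here τ₀ = 1/1199.3 = 0.000834 and τ_data = 24/1364.3 = 0.017591, so τ_n = 0.018425.
Rearranging for μ₀: μ₀ = (μ_n·τ_n − τ_data·x̄)/τ₀ = (196.2828·0.018425 − 0.017591·192.4) / 0.000834 = 0.232002/0.000834 ≈ 278.2.

μ₀ = 278.2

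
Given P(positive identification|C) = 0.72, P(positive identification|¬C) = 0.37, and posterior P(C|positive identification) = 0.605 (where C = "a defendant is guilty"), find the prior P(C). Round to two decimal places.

Bayes' rule in odds form gives O(C|E) = O(C)·[P(E|C)/P(E|¬C)], hence O(C) = O(C|E)/LR.
Posterior odds = 0.605/(1−0.605) = 1.5316. LR = 0.72/0.37 = 1.9459.
Prior odds = 1.5316/1.9459 = 0.7871, so P(C) = 0.7871/(1+0.7871) ≈ 0.44.

P(C) = 0.44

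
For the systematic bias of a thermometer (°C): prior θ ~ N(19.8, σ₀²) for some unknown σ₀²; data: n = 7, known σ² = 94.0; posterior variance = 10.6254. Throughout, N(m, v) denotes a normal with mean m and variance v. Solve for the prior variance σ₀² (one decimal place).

For the Normal–Normal model with known σ², precisions add: τ_n = τ₀ + n/σ².
So 1/σ₀² = 1/10.6254 − 7/94.0 = 0.094114 − 0.074468 = 0.019646.
Hence σ₀² = 1/0.019646 ≈ 50.9.

σ₀² = 50.9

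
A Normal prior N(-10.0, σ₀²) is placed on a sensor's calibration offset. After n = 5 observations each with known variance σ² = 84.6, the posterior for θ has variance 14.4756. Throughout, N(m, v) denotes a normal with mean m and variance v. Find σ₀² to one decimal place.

σ₀² = 100.2

For the Normal–Normal model with known σ², precisions add: τ_n = τ₀ + n/σ².
So 1/σ₀² = 1/14.4756 − 5/84.6 = 0.069082 − 0.059102 = 0.009980.
Hence σ₀² = 1/0.009980 ≈ 100.2.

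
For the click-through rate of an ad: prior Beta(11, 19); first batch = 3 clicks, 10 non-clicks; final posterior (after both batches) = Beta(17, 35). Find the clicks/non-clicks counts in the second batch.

Sequential conjugate updates are equivalent to a single update on the pooled data, so total successes = posterior α − prior α and total failures = posterior β − prior β.
Total across both batches: 17−11=6 clicks, 35−19=16 non-clicks.
Subtract the first batch: 6−3=3 clicks and 16−10=6 non-clicks.

3 clicks and 6 non-clicks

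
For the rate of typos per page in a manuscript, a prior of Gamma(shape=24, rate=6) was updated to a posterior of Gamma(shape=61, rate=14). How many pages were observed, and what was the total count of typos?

n = 8 pages with total 37 typos

Gamma–Poisson conjugacy: posterior shape = α + Σxᵢ, posterior rate = β + n.
Matching: Σxᵢ = 61 − 24 = 37 and n = 14 − 6 = 8.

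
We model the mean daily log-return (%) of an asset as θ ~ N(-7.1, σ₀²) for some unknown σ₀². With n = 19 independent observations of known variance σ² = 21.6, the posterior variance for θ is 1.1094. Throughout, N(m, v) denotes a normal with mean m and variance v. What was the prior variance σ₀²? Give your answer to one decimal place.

For the Normal–Normal model with known σ², precisions add: τ_n = τ₀ + n/σ².
So 1/σ₀² = 1/1.1094 − 19/21.6 = 0.901388 − 0.879630 = 0.021758.
Hence σ₀² = 1/0.021758 ≈ 46.0.

σ₀² = 46.0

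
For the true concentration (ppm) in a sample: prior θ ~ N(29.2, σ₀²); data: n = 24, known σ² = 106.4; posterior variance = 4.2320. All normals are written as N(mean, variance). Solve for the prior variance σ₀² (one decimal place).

Posterior precision equals prior precision plus data precision: 1/σ_n² = 1/σ₀² + n/σ².
So 1/σ₀² = 1/4.2320 − 24/106.4 = 0.236295 − 0.225564 = 0.010731.
Hence σ₀² = 1/0.010731 ≈ 93.2.

σ₀² = 93.2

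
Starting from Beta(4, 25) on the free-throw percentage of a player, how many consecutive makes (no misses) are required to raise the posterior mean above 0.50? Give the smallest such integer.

k = 22

After k makes and 0 misses the posterior is Beta(4+k, 25), with mean (4+k)/(4+25+k).
Set (4+k)/(29+k) > 0.50 and solve: k > (0.50·29 − 4)/(1 − 0.50) = 21.000.
The smallest integer exceeding 21.000 is 22, and checking k=22: (26)/(51) = 0.5098 > 0.50.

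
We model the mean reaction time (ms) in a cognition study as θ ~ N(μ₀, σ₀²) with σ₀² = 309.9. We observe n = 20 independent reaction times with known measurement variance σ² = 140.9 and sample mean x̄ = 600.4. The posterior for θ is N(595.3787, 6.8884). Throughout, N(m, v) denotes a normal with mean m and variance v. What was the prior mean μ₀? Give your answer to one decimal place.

μ₀ = 374.5

With known observation variance, the Normal–Normal posterior has precision τ_n = τ₀ + n/σ² and mean μ_n = (τ₀μ₀ + (n/σ²)x̄)/τ_n.
Here τ₀ = 1/309.9 = 0.003227 and τ_data = 20/140.9 = 0.141945, so τ_n = 0.145172.
Rearranging for μ₀: μ₀ = (μ_n·τ_n − τ_data·x̄)/τ₀ = (595.3787·0.145172 − 0.141945·600.4) / 0.003227 = 1.208539/0.003227 ≈ 374.5.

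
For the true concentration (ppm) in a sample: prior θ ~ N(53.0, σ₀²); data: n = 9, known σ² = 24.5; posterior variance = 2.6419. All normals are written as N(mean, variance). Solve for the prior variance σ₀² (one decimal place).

σ₀² = 89.5

For the Normal–Normal model with known σ², precisions add: τ_n = τ₀ + n/σ².
So 1/σ₀² = 1/2.6419 − 9/24.5 = 0.378515 − 0.367347 = 0.011168.
Hence σ₀² = 1/0.011168 ≈ 89.5.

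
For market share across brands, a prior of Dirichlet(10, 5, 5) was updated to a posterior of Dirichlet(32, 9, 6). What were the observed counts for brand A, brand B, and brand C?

For a Dirichlet(α) prior with multinomial counts c, the posterior is Dirichlet(α + c) componentwise.
Counts are posterior − prior componentwise: 32−10=22, 9−5=4, 6−5=1.

counts (22, 4, 1)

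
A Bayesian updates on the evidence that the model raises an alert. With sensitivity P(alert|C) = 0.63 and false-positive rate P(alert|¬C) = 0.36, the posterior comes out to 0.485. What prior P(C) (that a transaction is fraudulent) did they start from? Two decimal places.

P(C) = 0.35

Bayes' rule in odds form gives O(C|E) = O(C)·[P(E|C)/P(E|¬C)], hence O(C) = O(C|E)/LR.
Posterior odds = 0.485/(1−0.485) = 0.9417. LR = 0.63/0.36 = 1.7500.
Prior odds = 0.9417/1.7500 = 0.5381, so P(C) = 0.5381/(1+0.5381) ≈ 0.35.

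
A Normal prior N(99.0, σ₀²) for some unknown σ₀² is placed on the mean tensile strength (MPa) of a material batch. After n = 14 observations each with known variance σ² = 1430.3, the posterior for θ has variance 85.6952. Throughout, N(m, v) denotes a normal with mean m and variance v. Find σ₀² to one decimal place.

For the Normal–Normal model with known σ², precisions add: τ_n = τ₀ + n/σ².
So 1/σ₀² = 1/85.6952 − 14/1430.3 = 0.011669 − 0.009788 = 0.001881.
Hence σ₀² = 1/0.001881 ≈ 531.6.

σ₀² = 531.6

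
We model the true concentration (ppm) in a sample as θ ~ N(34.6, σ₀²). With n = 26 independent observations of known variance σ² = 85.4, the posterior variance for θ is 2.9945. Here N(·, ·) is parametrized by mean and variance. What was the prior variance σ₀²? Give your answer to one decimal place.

Posterior precision equals prior precision plus data precision: 1/σ_n² = 1/σ₀² + n/σ².
So 1/σ₀² = 1/2.9945 − 26/85.4 = 0.333946 − 0.304450 = 0.029496.
Hence σ₀² = 1/0.029496 ≈ 33.9.

σ₀² = 33.9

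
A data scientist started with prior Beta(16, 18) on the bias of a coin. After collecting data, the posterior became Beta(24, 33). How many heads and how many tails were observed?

8 heads and 15 tails

A Beta(a, b) prior with s successes and f failures in binomial data gives a Beta(a+s, b+f) posterior.
So s = 24 − 16 = 8 and f = 33 − 18 = 15.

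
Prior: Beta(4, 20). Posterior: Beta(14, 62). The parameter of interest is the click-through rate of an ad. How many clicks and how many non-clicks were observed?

10 clicks and 42 non-clicks

Under Beta–binomial conjugacy the posterior parameters are (α+s, β+f).
Match parameters: s=14−4=10, f=62−20=42.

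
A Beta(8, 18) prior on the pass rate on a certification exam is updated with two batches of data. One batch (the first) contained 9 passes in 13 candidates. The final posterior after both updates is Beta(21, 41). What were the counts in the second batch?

Sequential conjugate updates are equivalent to a single update on the pooled data, so total successes = posterior α − prior α and total failures = posterior β − prior β.
Total across both batches: 21−8=13 passes, 41−18=23 failures.
Subtract the first batch: 13−9=4 passes and 23−4=19 failures.

4 passes and 19 failures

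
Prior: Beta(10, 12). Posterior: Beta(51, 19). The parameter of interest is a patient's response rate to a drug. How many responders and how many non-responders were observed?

41 responders and 7 non-responders

Beta is conjugate to the binomial likelihood: posterior = Beta(α+s, β+f).
Match parameters: s=51−10=41, f=19−12=7.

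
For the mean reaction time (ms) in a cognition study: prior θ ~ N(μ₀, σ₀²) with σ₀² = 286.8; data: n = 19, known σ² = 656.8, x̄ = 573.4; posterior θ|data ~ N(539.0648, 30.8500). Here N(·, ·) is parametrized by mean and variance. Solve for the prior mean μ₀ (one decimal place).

μ₀ = 254.2

With known observation variance, the Normal–Normal posterior has precision τ_n = τ₀ + n/σ² and mean μ_n = (τ₀μ₀ + (n/σ²)x̄)/τ_n.
Here τ₀ = 1/286.8 = 0.003487 and τ_data = 19/656.8 = 0.028928, so τ_n = 0.032415.
Rearranging for μ₀: μ₀ = (μ_n·τ_n − τ_data·x̄)/τ₀ = (539.0648·0.032415 − 0.028928·573.4) / 0.003487 = 0.886470/0.003487 ≈ 254.2.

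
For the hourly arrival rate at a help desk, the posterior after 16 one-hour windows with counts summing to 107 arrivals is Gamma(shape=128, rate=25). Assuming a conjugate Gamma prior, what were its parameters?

A Gamma(α, β) prior (rate parametrization) on a Poisson rate with n observations summing to S gives posterior Gamma(α+S, β+n).
So α = 128 − 107 = 21 and β = 25 − 16 = 9.

Gamma(shape=21, rate=9)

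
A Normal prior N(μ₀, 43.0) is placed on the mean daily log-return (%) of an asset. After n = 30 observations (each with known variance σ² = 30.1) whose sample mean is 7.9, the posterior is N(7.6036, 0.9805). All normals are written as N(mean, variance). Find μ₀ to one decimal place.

With known observation variance, the Normal–Normal posterior has precision τ_n = τ₀ + n/σ² and mean μ_n = (τ₀μ₀ + (n/σ²)x̄)/τ_n.
Here τ₀ = 1/43.0 = 0.023256 and τ_data = 30/30.1 = 0.996678, so τ_n = 1.019934.
Rearranging for μ₀: μ₀ = (μ_n·τ_n − τ_data·x̄)/τ₀ = (7.6036·1.019934 − 0.996678·7.9) / 0.023256 = -0.118586/0.023256 ≈ -5.1.

μ₀ = -5.1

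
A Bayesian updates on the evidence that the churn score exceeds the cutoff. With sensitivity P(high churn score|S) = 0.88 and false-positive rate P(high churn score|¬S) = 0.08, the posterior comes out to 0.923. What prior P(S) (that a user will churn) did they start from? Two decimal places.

P(S) = 0.52

In odds form, posterior odds = prior odds × likelihood ratio, so prior odds = posterior odds ÷ LR.
Posterior odds = 0.923/(1−0.923) = 11.9870. LR = 0.88/0.08 = 11.0000.
Prior odds = 11.9870/11.0000 = 1.0897, so P(S) = 1.0897/(1+1.0897) ≈ 0.52.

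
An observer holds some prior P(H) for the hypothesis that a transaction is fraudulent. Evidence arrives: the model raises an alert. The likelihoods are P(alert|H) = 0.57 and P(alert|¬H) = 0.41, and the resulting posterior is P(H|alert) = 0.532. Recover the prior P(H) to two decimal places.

In odds form, posterior odds = prior odds × likelihood ratio, so prior odds = posterior odds ÷ LR.
Posterior odds = 0.532/(1−0.532) = 1.1368. LR = 0.57/0.41 = 1.3902.
Prior odds = 1.1368/1.3902 = 0.8177, so P(H) = 0.8177/(1+0.8177) ≈ 0.45.

P(H) = 0.45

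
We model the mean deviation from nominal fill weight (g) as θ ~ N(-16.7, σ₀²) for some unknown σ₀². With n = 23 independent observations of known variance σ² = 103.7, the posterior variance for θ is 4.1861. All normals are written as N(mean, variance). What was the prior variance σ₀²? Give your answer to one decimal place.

σ₀² = 58.5

For the Normal–Normal model with known σ², precisions add: τ_n = τ₀ + n/σ².
So 1/σ₀² = 1/4.1861 − 23/103.7 = 0.238886 − 0.221794 = 0.017092.
Hence σ₀² = 1/0.017092 ≈ 58.5.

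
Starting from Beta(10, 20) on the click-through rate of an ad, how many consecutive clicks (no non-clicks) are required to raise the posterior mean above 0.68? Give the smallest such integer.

k = 33

After k clicks and 0 non-clicks the posterior is Beta(10+k, 20), with mean (10+k)/(10+20+k).
Set (10+k)/(30+k) > 0.68 and solve: k > (0.68·30 − 10)/(1 − 0.68) = 32.500.
The smallest integer exceeding 32.500 is 33.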